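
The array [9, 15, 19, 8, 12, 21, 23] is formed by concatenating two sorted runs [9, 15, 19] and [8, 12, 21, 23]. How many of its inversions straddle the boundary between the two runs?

For each element r of the right run, count left-run elements greater than r:
r = 8: 9, 15, 19 → 3
r = 12: 15, 19 → 2
r = 21: none → 0
r = 23: none → 0
Cross-inversions: 3 + 2 + 0 + 0 = 5

There are 5 split inversions.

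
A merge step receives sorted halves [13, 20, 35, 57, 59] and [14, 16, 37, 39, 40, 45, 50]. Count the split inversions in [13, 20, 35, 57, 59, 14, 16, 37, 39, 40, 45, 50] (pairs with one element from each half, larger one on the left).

18

Count, for every r in R, how many entries of L exceed r:
r = 14: 20, 35, 57, 59 → 4
r = 16: 20, 35, 57, 59 → 4
r = 37: 57, 59 → 2
r = 39: 57, 59 → 2
r = 40: 57, 59 → 2
r = 45: 57, 59 → 2
r = 50: 57, 59 → 2
Cross-inversions: 4 + 4 + 2 + 2 + 2 + 2 + 2 = 18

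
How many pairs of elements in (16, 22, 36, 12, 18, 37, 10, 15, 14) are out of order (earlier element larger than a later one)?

Out-of-order pairs: 22

For each element, count later entries that are smaller:
16: 4
22: 5
36: 5
12: 1
18: 3
37: 3
10: 0
15: 1
14: 0
Sum: 4 + 5 + 5 + 1 + 3 + 3 + 0 + 1 + 0 = 22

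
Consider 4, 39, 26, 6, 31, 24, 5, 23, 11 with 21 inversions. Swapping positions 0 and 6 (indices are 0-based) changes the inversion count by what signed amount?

Positions 0 and 6 hold 4 and 5; after swapping, the array is [5, 39, 26, 6, 31, 24, 4, 23, 11].
Sweep left to right; for each value list the smaller values that follow it:
5 → 4 → 1
39 → 26, 6, 31, 24, 4, 23, 11 → 7
26 → 6, 24, 4, 23, 11 → 5
6 → 4 → 1
31 → 24, 4, 23, 11 → 4
24 → 4, 23, 11 → 3
4 → none → 0
23 → 11 → 1
11 → none → 0
Sum: 1 + 7 + 5 + 1 + 4 + 3 + 0 + 1 + 0 = 22
Change: 22 − 21 = +1

+1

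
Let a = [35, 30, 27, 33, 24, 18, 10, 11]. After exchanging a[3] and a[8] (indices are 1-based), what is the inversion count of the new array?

There are 20 inversions.

Positions 3 and 8 hold 27 and 11; after swapping, the array is [35, 30, 11, 33, 24, 18, 10, 27].
Count, for each position, how many later elements it exceeds:
35 → 30, 11, 33, 24, 18, 10, 27 → 7
30 → 11, 24, 18, 10, 27 → 5
11 → 10 → 1
33 → 24, 18, 10, 27 → 4
24 → 18, 10 → 2
18 → 10 → 1
10 → none → 0
27 → none → 0
Sum: 7 + 5 + 1 + 4 + 2 + 1 + 0 + 0 = 20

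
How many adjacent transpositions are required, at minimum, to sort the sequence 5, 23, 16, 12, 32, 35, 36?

The minimum number of adjacent swaps to sort an array equals its inversion count, since every such swap removes exactly one inversion.
Count inversions — for each element, later elements that are smaller:
5: none → 0
23: 16, 12 → 2
16: 12 → 1
12: none → 0
32: none → 0
35: none → 0
36: none → 0
Total inversions: 0 + 2 + 1 + 0 + 0 + 0 + 0 = 3

There are 3 adjacent swaps.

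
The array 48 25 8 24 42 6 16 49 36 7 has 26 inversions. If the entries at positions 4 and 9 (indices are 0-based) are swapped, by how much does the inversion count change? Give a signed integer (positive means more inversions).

Positions 4 and 9 hold 42 and 7; after swapping, the array is [48, 25, 8, 24, 7, 6, 16, 49, 36, 42].
Element-by-element contributions:
48: 8
25: 5
8: 2
24: 3
7: 1
6: 0
16: 0
49: 2
36: 0
42: 0
Sum: 8 + 5 + 2 + 3 + 1 + 0 + 0 + 2 + 0 + 0 = 21
Change: 21 − 26 = -5

-5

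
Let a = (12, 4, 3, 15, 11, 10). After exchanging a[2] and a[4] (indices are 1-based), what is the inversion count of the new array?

There are 9 inversions.

Positions 2 and 4 hold 4 and 15; after swapping, the array is [12, 15, 3, 4, 11, 10].
Count, for each position, how many later elements it exceeds:
12: 4
15: 4
3: 0
4: 0
11: 1
10: 0
Sum: 4 + 4 + 0 + 0 + 1 + 0 = 9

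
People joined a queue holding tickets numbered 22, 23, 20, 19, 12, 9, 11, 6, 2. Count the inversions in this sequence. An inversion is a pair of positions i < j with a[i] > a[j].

34

For each element, count later entries that are smaller:
22: 7
23: 7
20: 6
19: 5
12: 4
9: 2
11: 2
6: 1
2: 0
Sum: 7 + 7 + 6 + 5 + 4 + 2 + 2 + 1 + 0 = 34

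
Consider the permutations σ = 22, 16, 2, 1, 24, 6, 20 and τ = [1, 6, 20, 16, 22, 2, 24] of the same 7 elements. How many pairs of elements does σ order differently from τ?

12 discordant pairs

Assign each item its position (1..7) in the first ordering, then rewrite the second ordering as that position sequence:
positions: 22→1, 16→2, 2→3, 1→4, 24→5, 6→6, 20→7
second ordering as positions: [4, 6, 7, 2, 1, 3, 5]
Discordant pairs = inversions in this position sequence.
4: 2, 1, 3 → 3
6: 2, 1, 3, 5 → 4
7: 2, 1, 3, 5 → 4
2: 1 → 1
1: 0
3: 0
5: 0
Total: 3 + 4 + 4 + 1 + 0 + 0 + 0 = 12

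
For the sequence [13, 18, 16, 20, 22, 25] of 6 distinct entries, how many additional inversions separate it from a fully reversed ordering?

14

Maximum inversions for 6 distinct elements is C(6, 2) = 6·5/2 = 15.
Current inversions — for each element, count later smaller elements:
13: 0
18: 1
16: 0
20: 0
22: 0
25: 0
Current total: 0 + 1 + 0 + 0 + 0 + 0 = 1
Shortfall: 15 − 1 = 14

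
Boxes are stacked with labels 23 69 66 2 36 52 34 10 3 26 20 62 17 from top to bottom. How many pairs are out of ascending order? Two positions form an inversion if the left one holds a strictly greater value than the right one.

Element-by-element contributions:
23 → 2, 10, 3, 20, 17 → 5
69 → 66, 2, 36, 52, 34, 10, 3, 26, 20, 62, 17 → 11
66 → 2, 36, 52, 34, 10, 3, 26, 20, 62, 17 → 10
2 → none → 0
36 → 34, 10, 3, 26, 20, 17 → 6
52 → 34, 10, 3, 26, 20, 17 → 6
34 → 10, 3, 26, 20, 17 → 5
10 → 3 → 1
3 → none → 0
26 → 20, 17 → 2
20 → 17 → 1
62 → 17 → 1
17 → none → 0
Sum: 5 + 11 + 10 + 0 + 6 + 6 + 5 + 1 + 0 + 2 + 1 + 1 + 0 = 48

Out-of-order pairs: 48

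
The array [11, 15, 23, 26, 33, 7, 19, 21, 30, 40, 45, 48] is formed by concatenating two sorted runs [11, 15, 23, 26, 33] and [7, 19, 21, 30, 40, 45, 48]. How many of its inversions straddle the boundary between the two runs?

Split inversions: 12

Take each right-half value and tally the left-half values above it:
r = 7: 11, 15, 23, 26, 33 → 5
r = 19: 23, 26, 33 → 3
r = 21: 23, 26, 33 → 3
r = 30: 33 → 1
r = 40: none → 0
r = 45: none → 0
r = 48: none → 0
Cross-inversions: 5 + 3 + 3 + 1 + 0 + 0 + 0 = 12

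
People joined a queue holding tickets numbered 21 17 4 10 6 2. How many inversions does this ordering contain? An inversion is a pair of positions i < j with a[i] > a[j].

13 out-of-order pairs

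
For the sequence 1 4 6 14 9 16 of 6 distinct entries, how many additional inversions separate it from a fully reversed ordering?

Maximum inversions for 6 distinct elements is C(6, 2) = 6·5/2 = 15.
Current inversions — for each element, count later smaller elements:
1: 0
4: 0
6: 0
14: 1
9: 0
16: 0
Current total: 0 + 0 + 0 + 1 + 0 + 0 = 1
Shortfall: 15 − 1 = 14

14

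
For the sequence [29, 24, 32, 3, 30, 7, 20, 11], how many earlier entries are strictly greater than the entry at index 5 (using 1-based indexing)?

1 such element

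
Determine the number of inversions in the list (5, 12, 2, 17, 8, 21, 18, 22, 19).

7 inversions

For each element, count later entries that are smaller:
5 → 2 → 1
12 → 2, 8 → 2
2 → none → 0
17 → 8 → 1
8 → none → 0
21 → 18, 19 → 2
18 → none → 0
22 → 19 → 1
19 → none → 0
Sum: 1 + 2 + 0 + 1 + 0 + 2 + 0 + 1 + 0 = 7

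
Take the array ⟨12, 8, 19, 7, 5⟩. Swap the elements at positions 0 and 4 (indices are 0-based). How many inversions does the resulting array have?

3

Positions 0 and 4 hold 12 and 5; after swapping, the array is [5, 8, 19, 7, 12].
Count, for each position, how many later elements it exceeds:
5: 0
8: 1
19: 2
7: 0
12: 0
Sum: 0 + 1 + 2 + 0 + 0 = 3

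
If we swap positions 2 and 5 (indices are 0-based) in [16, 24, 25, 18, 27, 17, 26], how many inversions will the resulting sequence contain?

Positions 2 and 5 hold 25 and 17; after swapping, the array is [16, 24, 17, 18, 27, 25, 26].
Element-by-element contributions:
16 → none → 0
24 → 17, 18 → 2
17 → none → 0
18 → none → 0
27 → 25, 26 → 2
25 → none → 0
26 → none → 0
Sum: 0 + 2 + 0 + 0 + 2 + 0 + 0 = 4

4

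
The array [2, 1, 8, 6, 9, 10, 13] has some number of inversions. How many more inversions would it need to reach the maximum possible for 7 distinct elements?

Maximum inversions for 7 distinct elements is C(7, 2) = 7·6/2 = 21.
Current inversions — for each element, count later smaller elements:
2: 1
1: 0
8: 1
6: 0
9: 0
10: 0
13: 0
Current total: 1 + 0 + 1 + 0 + 0 + 0 + 0 = 2
Shortfall: 21 − 2 = 19

19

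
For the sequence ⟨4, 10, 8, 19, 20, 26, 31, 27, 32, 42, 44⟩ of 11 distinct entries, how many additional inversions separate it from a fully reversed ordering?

53

Maximum inversions for 11 distinct elements is C(11, 2) = 11·10/2 = 55.
Current inversions — for each element, count later smaller elements:
4: 0
10: 1
8: 0
19: 0
20: 0
26: 0
31: 1
27: 0
32: 0
42: 0
44: 0
Current total: 0 + 1 + 0 + 0 + 0 + 0 + 1 + 0 + 0 + 0 + 0 = 2
Shortfall: 55 − 2 = 53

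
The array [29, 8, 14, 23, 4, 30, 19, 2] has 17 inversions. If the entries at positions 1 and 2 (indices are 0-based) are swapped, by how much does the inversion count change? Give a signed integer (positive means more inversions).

+1

Positions 1 and 2 hold 8 and 14; after swapping, the array is [29, 14, 8, 23, 4, 30, 19, 2].
Element-by-element contributions:
29: 6
14: 3
8: 2
23: 3
4: 1
30: 2
19: 1
2: 0
Sum: 6 + 3 + 2 + 3 + 1 + 2 + 1 + 0 = 18
Change: 18 − 17 = +1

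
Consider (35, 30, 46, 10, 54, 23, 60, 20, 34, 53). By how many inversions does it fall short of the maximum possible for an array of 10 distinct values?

Maximum inversions for 10 distinct elements is C(10, 2) = 10·9/2 = 45.
Current inversions — for each element, count later smaller elements:
35: 5
30: 3
46: 4
10: 0
54: 4
23: 1
60: 3
20: 0
34: 0
53: 0
Current total: 5 + 3 + 4 + 0 + 4 + 1 + 3 + 0 + 0 + 0 = 20
Shortfall: 45 − 20 = 25

25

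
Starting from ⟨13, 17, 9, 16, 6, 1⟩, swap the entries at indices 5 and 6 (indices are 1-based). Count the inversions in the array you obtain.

11

Positions 5 and 6 hold 6 and 1; after swapping, the array is [13, 17, 9, 16, 1, 6].
Element-by-element contributions:
13 → 9, 1, 6 → 3
17 → 9, 16, 1, 6 → 4
9 → 1, 6 → 2
16 → 1, 6 → 2
1 → none → 0
6 → none → 0
Sum: 3 + 4 + 2 + 2 + 0 + 0 = 11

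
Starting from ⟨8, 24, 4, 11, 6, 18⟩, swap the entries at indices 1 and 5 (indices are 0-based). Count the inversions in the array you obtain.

Positions 1 and 5 hold 24 and 18; after swapping, the array is [8, 18, 4, 11, 6, 24].
Count, for each position, how many later elements it exceeds:
8: 2
18: 3
4: 0
11: 1
6: 0
24: 0
Sum: 2 + 3 + 0 + 1 + 0 + 0 = 6

6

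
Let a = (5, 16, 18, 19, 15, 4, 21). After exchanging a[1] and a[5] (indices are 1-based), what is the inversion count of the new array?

Positions 1 and 5 hold 5 and 15; after swapping, the array is [15, 16, 18, 19, 5, 4, 21].
Element-by-element contributions:
15 → 5, 4 → 2
16 → 5, 4 → 2
18 → 5, 4 → 2
19 → 5, 4 → 2
5 → 4 → 1
4 → none → 0
21 → none → 0
Sum: 2 + 2 + 2 + 2 + 1 + 0 + 0 = 9

9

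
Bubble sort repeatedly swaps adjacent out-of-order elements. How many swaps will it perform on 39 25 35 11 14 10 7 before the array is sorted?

The minimum number of adjacent swaps to sort an array equals its inversion count, since every such swap removes exactly one inversion.
Count inversions — for each element, later elements that are smaller:
39: 25, 35, 11, 14, 10, 7 → 6
25: 11, 14, 10, 7 → 4
35: 11, 14, 10, 7 → 4
11: 10, 7 → 2
14: 10, 7 → 2
10: 7 → 1
7: none → 0
Total inversions: 6 + 4 + 4 + 2 + 2 + 1 + 0 = 19

19 adjacent swaps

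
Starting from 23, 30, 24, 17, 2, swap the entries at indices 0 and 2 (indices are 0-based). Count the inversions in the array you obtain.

Positions 0 and 2 hold 23 and 24; after swapping, the array is [24, 30, 23, 17, 2].
For each element, count later entries that are smaller:
24 → 23, 17, 2 → 3
30 → 23, 17, 2 → 3
23 → 17, 2 → 2
17 → 2 → 1
2 → none → 0
Sum: 3 + 3 + 2 + 1 + 0 = 9

9 inversions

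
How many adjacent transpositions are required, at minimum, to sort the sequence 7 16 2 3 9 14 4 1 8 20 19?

Each adjacent swap fixes exactly one inversion, so the minimum swap count equals the number of inversions.
Count inversions — for each element, later elements that are smaller:
7: 2, 3, 4, 1 → 4
16: 2, 3, 9, 14, 4, 1, 8 → 7
2: 1 → 1
3: 1 → 1
9: 4, 1, 8 → 3
14: 4, 1, 8 → 3
4: 1 → 1
1: none → 0
8: none → 0
20: 19 → 1
19: none → 0
Total inversions: 4 + 7 + 1 + 1 + 3 + 3 + 1 + 0 + 0 + 1 + 0 = 21

21 swaps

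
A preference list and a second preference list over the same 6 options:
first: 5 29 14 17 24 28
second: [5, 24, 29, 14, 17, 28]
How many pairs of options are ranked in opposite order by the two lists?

Assign each item its position (1..6) in the first ordering, then rewrite the second ordering as that position sequence:
positions: 5→1, 29→2, 14→3, 17→4, 24→5, 28→6
second ordering as positions: [1, 5, 2, 3, 4, 6]
Discordant pairs = inversions in this position sequence.
1: 0
5: 2, 3, 4 → 3
2: 0
3: 0
4: 0
6: 0
Total: 0 + 3 + 0 + 0 + 0 + 0 = 3

3 pairs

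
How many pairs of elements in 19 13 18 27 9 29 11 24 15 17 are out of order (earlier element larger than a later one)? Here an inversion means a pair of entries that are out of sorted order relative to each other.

Inversions: 23

Element-by-element contributions:
19 → 13, 18, 9, 11, 15, 17 → 6
13 → 9, 11 → 2
18 → 9, 11, 15, 17 → 4
27 → 9, 11, 24, 15, 17 → 5
9 → none → 0
29 → 11, 24, 15, 17 → 4
11 → none → 0
24 → 15, 17 → 2
15 → none → 0
17 → none → 0
Sum: 6 + 2 + 4 + 5 + 0 + 4 + 0 + 2 + 0 + 0 = 23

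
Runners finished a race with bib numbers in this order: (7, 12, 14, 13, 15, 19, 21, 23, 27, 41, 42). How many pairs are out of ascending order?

1

For each element, count later entries that are smaller:
7 → none → 0
12 → none → 0
14 → 13 → 1
13 → none → 0
15 → none → 0
19 → none → 0
21 → none → 0
23 → none → 0
27 → none → 0
41 → none → 0
42 → none → 0
Sum: 0 + 0 + 1 + 0 + 0 + 0 + 0 + 0 + 0 + 0 + 0 = 1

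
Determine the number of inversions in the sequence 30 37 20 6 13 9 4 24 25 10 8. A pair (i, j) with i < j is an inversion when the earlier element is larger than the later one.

Element-by-element contributions:
30 → 20, 6, 13, 9, 4, 24, 25, 10, 8 → 9
37 → 20, 6, 13, 9, 4, 24, 25, 10, 8 → 9
20 → 6, 13, 9, 4, 10, 8 → 6
6 → 4 → 1
13 → 9, 4, 10, 8 → 4
9 → 4, 8 → 2
4 → none → 0
24 → 10, 8 → 2
25 → 10, 8 → 2
10 → 8 → 1
8 → none → 0
Sum: 9 + 9 + 6 + 1 + 4 + 2 + 0 + 2 + 2 + 1 + 0 = 36

36 inversions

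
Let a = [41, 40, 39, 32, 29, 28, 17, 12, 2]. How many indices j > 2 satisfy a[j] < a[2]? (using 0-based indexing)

6

The element at index 2 is 39.
Elements after it: 32, 29, 28, 17, 12, 2
Those smaller than 39: 32, 29, 28, 17, 12, 2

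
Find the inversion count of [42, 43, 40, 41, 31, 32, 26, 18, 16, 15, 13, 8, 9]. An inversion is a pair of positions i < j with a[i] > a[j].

For each element, count later entries that are smaller:
42: 11
43: 11
40: 9
41: 9
31: 7
32: 7
26: 6
18: 5
16: 4
15: 3
13: 2
8: 0
9: 0
Sum: 11 + 11 + 9 + 9 + 7 + 7 + 6 + 5 + 4 + 3 + 2 + 0 + 0 = 74

74 inversions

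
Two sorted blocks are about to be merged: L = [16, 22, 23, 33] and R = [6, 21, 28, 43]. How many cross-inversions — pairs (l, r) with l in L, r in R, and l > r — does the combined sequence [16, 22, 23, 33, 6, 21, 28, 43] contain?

Split inversions: 8

Take each right-half value and tally the left-half values above it:
r = 6: 16, 22, 23, 33 → 4
r = 21: 22, 23, 33 → 3
r = 28: 33 → 1
r = 43: none → 0
Cross-inversions: 4 + 3 + 1 + 0 = 8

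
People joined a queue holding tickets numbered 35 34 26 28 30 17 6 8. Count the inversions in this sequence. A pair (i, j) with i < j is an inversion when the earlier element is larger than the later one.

Inversions: 24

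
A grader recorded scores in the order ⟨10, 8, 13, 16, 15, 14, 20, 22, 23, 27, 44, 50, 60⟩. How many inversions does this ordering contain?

4 inversions

Sweep left to right; for each value list the smaller values that follow it:
10: 1
8: 0
13: 0
16: 2
15: 1
14: 0
20: 0
22: 0
23: 0
27: 0
44: 0
50: 0
60: 0
Sum: 1 + 0 + 0 + 2 + 1 + 0 + 0 + 0 + 0 + 0 + 0 + 0 + 0 = 4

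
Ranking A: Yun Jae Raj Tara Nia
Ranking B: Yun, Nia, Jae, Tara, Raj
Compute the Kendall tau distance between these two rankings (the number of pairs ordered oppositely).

4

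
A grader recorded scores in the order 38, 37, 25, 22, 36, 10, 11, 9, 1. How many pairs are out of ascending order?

33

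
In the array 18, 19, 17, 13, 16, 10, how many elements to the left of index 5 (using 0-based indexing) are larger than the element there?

5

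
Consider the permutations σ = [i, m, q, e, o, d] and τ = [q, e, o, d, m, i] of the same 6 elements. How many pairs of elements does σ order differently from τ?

9 discordant pairs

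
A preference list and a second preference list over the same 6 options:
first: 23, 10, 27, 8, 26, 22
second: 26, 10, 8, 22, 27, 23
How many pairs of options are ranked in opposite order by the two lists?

Pairs: 10

Assign each item its position (1..6) in the first ordering, then rewrite the second ordering as that position sequence:
positions: 23→1, 10→2, 27→3, 8→4, 26→5, 22→6
second ordering as positions: [5, 2, 4, 6, 3, 1]
Discordant pairs = inversions in this position sequence.
5: 2, 4, 3, 1 → 4
2: 1 → 1
4: 3, 1 → 2
6: 3, 1 → 2
3: 1 → 1
1: 0
Total: 4 + 1 + 2 + 2 + 1 + 0 = 10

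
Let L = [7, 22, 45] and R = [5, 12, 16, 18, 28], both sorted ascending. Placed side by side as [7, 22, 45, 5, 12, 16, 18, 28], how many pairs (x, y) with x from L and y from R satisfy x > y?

10

Take each right-half value and tally the left-half values above it:
r = 5: 7, 22, 45 → 3
r = 12: 22, 45 → 2
r = 16: 22, 45 → 2
r = 18: 22, 45 → 2
r = 28: 45 → 1
Cross-inversions: 3 + 2 + 2 + 2 + 1 = 10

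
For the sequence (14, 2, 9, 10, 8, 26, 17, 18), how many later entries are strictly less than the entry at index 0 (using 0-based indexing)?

The element at index 0 is 14.
Elements after it: 2, 9, 10, 8, 26, 17, 18
Those smaller than 14: 2, 9, 10, 8

4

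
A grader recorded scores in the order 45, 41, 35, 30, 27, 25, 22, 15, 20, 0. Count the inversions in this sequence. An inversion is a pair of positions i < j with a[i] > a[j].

44 inversions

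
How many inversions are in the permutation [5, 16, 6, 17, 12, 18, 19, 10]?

8 inversions

Sweep left to right; for each value list the smaller values that follow it:
5: 0
16: 3
6: 0
17: 2
12: 1
18: 1
19: 1
10: 0
Sum: 0 + 3 + 0 + 2 + 1 + 1 + 1 + 0 = 8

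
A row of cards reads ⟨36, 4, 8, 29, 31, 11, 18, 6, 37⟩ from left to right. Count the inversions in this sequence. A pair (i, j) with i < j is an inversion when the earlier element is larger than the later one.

Inversions: 16

Element-by-element contributions:
36 → 4, 8, 29, 31, 11, 18, 6 → 7
4 → none → 0
8 → 6 → 1
29 → 11, 18, 6 → 3
31 → 11, 18, 6 → 3
11 → 6 → 1
18 → 6 → 1
6 → none → 0
37 → none → 0
Sum: 7 + 0 + 1 + 3 + 3 + 1 + 1 + 0 + 0 = 16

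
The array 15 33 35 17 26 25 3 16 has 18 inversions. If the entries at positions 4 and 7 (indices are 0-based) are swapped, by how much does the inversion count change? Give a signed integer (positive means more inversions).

-3

Positions 4 and 7 hold 26 and 16; after swapping, the array is [15, 33, 35, 17, 16, 25, 3, 26].
Element-by-element contributions:
15: 1
33: 5
35: 5
17: 2
16: 1
25: 1
3: 0
26: 0
Sum: 1 + 5 + 5 + 2 + 1 + 1 + 0 + 0 = 15
Change: 15 − 18 = -3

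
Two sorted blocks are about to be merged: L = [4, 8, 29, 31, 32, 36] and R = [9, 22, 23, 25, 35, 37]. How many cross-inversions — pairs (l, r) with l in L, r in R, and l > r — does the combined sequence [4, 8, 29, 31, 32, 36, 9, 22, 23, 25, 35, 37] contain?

Count, for every r in R, how many entries of L exceed r:
r = 9: 29, 31, 32, 36 → 4
r = 22: 29, 31, 32, 36 → 4
r = 23: 29, 31, 32, 36 → 4
r = 25: 29, 31, 32, 36 → 4
r = 35: 36 → 1
r = 37: none → 0
Cross-inversions: 4 + 4 + 4 + 4 + 1 + 0 = 17

17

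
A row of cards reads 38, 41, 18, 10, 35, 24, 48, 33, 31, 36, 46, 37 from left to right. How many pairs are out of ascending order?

For each element, count later entries that are smaller:
38 → 18, 10, 35, 24, 33, 31, 36, 37 → 8
41 → 18, 10, 35, 24, 33, 31, 36, 37 → 8
18 → 10 → 1
10 → none → 0
35 → 24, 33, 31 → 3
24 → none → 0
48 → 33, 31, 36, 46, 37 → 5
33 → 31 → 1
31 → none → 0
36 → none → 0
46 → 37 → 1
37 → none → 0
Sum: 8 + 8 + 1 + 0 + 3 + 0 + 5 + 1 + 0 + 0 + 1 + 0 = 27

27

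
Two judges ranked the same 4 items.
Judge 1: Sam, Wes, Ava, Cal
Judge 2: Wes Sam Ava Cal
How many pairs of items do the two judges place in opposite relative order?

1 discordant pair

Assign each item its position (1..4) in the first ordering, then rewrite the second ordering as that position sequence:
positions: Sam→1, Wes→2, Ava→3, Cal→4
second ordering as positions: [2, 1, 3, 4]
Discordant pairs = inversions in this position sequence.
2: 1 → 1
1: 0
3: 0
4: 0
Total: 1 + 0 + 0 + 0 = 1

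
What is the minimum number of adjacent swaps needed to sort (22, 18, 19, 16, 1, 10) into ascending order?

13

The minimum number of adjacent swaps to sort an array equals its inversion count, since every such swap removes exactly one inversion.
Count inversions — for each element, later elements that are smaller:
22: 18, 19, 16, 1, 10 → 5
18: 16, 1, 10 → 3
19: 16, 1, 10 → 3
16: 1, 10 → 2
1: none → 0
10: none → 0
Total inversions: 5 + 3 + 3 + 2 + 0 + 0 = 13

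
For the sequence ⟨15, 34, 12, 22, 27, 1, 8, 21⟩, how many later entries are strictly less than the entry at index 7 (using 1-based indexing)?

0 such elements

The element at index 7 is 8.
Elements after it: 21
None of them are smaller than 8.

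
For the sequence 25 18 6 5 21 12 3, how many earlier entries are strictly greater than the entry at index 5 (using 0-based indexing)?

The element at index 5 is 12.
Elements before it: 25, 18, 6, 5, 21
Those larger than 12: 25, 18, 21

3 such elements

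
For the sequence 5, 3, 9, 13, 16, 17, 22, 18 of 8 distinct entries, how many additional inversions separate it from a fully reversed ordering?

26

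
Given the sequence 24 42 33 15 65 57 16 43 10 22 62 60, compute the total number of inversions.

29 out-of-order pairs

Element-by-element contributions:
24 → 15, 16, 10, 22 → 4
42 → 33, 15, 16, 10, 22 → 5
33 → 15, 16, 10, 22 → 4
15 → 10 → 1
65 → 57, 16, 43, 10, 22, 62, 60 → 7
57 → 16, 43, 10, 22 → 4
16 → 10 → 1
43 → 10, 22 → 2
10 → none → 0
22 → none → 0
62 → 60 → 1
60 → none → 0
Sum: 4 + 5 + 4 + 1 + 7 + 4 + 1 + 2 + 0 + 0 + 1 + 0 = 29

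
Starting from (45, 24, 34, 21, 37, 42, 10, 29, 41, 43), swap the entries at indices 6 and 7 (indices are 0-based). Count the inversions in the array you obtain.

Positions 6 and 7 hold 10 and 29; after swapping, the array is [45, 24, 34, 21, 37, 42, 29, 10, 41, 43].
Sweep left to right; for each value list the smaller values that follow it:
45 → 24, 34, 21, 37, 42, 29, 10, 41, 43 → 9
24 → 21, 10 → 2
34 → 21, 29, 10 → 3
21 → 10 → 1
37 → 29, 10 → 2
42 → 29, 10, 41 → 3
29 → 10 → 1
10 → none → 0
41 → none → 0
43 → none → 0
Sum: 9 + 2 + 3 + 1 + 2 + 3 + 1 + 0 + 0 + 0 = 21

21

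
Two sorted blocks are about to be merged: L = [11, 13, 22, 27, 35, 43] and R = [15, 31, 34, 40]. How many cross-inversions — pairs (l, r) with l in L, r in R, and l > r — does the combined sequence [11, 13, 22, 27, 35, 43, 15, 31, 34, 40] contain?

9 cross-inversions

Take each right-half value and tally the left-half values above it:
r = 15: 22, 27, 35, 43 → 4
r = 31: 35, 43 → 2
r = 34: 35, 43 → 2
r = 40: 43 → 1
Cross-inversions: 4 + 2 + 2 + 1 = 9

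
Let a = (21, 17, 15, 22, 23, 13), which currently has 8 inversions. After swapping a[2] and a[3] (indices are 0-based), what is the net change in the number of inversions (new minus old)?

Positions 2 and 3 hold 15 and 22; after swapping, the array is [21, 17, 22, 15, 23, 13].
For each element, count later entries that are smaller:
21 → 17, 15, 13 → 3
17 → 15, 13 → 2
22 → 15, 13 → 2
15 → 13 → 1
23 → 13 → 1
13 → none → 0
Sum: 3 + 2 + 2 + 1 + 1 + 0 = 9
Change: 9 − 8 = +1

+1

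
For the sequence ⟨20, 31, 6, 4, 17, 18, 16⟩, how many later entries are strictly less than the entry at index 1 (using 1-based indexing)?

5

The element at index 1 is 20.
Elements after it: 31, 6, 4, 17, 18, 16
Those smaller than 20: 6, 4, 17, 18, 16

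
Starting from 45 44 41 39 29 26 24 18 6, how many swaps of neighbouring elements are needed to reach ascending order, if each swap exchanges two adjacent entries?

There are 36 swaps.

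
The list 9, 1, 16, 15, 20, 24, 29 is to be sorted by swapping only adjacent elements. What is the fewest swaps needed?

2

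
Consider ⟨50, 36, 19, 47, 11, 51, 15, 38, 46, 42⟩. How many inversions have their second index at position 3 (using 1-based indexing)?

2

The element at index 3 is 19.
Elements before it: 50, 36
Those larger than 19: 50, 36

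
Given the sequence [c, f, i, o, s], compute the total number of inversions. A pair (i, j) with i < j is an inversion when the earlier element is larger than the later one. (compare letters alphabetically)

0

For each element, count later entries that are smaller:
c → none → 0
f → none → 0
i → none → 0
o → none → 0
s → none → 0
Sum: 0 + 0 + 0 + 0 + 0 = 0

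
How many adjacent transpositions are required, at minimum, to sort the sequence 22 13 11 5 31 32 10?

11

The minimum number of adjacent swaps to sort an array equals its inversion count, since every such swap removes exactly one inversion.
Count inversions — for each element, later elements that are smaller:
22: 13, 11, 5, 10 → 4
13: 11, 5, 10 → 3
11: 5, 10 → 2
5: none → 0
31: 10 → 1
32: 10 → 1
10: none → 0
Total inversions: 4 + 3 + 2 + 0 + 1 + 1 + 0 = 11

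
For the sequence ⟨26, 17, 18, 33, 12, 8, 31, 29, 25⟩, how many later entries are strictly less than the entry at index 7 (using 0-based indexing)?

The element at index 7 is 29.
Elements after it: 25
Those smaller than 29: 25

1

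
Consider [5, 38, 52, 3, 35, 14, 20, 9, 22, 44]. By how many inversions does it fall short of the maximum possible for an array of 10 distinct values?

Maximum inversions for 10 distinct elements is C(10, 2) = 10·9/2 = 45.
Current inversions — for each element, count later smaller elements:
5: 1
38: 6
52: 7
3: 0
35: 4
14: 1
20: 1
9: 0
22: 0
44: 0
Current total: 1 + 6 + 7 + 0 + 4 + 1 + 1 + 0 + 0 + 0 = 20
Shortfall: 45 − 20 = 25

25 inversions short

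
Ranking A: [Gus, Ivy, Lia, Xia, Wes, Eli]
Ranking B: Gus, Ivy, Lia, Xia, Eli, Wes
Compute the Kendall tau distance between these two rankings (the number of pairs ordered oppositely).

Assign each item its position (1..6) in the first ordering, then rewrite the second ordering as that position sequence:
positions: Gus→1, Ivy→2, Lia→3, Xia→4, Wes→5, Eli→6
second ordering as positions: [1, 2, 3, 4, 6, 5]
Discordant pairs = inversions in this position sequence.
1: 0
2: 0
3: 0
4: 0
6: 5 → 1
5: 0
Total: 0 + 0 + 0 + 0 + 1 + 0 = 1

There is 1 discordant pair.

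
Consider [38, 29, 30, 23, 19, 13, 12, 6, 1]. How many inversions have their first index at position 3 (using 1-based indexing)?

6

The element at index 3 is 30.
Elements after it: 23, 19, 13, 12, 6, 1
Those smaller than 30: 23, 19, 13, 12, 6, 1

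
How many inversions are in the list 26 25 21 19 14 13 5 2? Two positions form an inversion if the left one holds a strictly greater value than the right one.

28 out-of-order pairs

Count, for each position, how many later elements it exceeds:
26 → 25, 21, 19, 14, 13, 5, 2 → 7
25 → 21, 19, 14, 13, 5, 2 → 6
21 → 19, 14, 13, 5, 2 → 5
19 → 14, 13, 5, 2 → 4
14 → 13, 5, 2 → 3
13 → 5, 2 → 2
5 → 2 → 1
2 → none → 0
Sum: 7 + 6 + 5 + 4 + 3 + 2 + 1 + 0 = 28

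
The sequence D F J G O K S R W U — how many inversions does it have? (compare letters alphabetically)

4 inversions

Count, for each position, how many later elements it exceeds:
D: 0
F: 0
J: 1
G: 0
O: 1
K: 0
S: 1
R: 0
W: 1
U: 0
Sum: 0 + 0 + 1 + 0 + 1 + 0 + 1 + 0 + 1 + 0 = 4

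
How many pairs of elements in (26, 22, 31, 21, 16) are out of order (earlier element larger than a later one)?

8

Out-of-order index pairs (1-indexed):
(1,2): 26 > 22
(1,4): 26 > 21
(1,5): 26 > 16
(2,4): 22 > 21
(2,5): 22 > 16
(3,4): 31 > 21
(3,5): 31 > 16
(4,5): 21 > 16
That's 8 pairs.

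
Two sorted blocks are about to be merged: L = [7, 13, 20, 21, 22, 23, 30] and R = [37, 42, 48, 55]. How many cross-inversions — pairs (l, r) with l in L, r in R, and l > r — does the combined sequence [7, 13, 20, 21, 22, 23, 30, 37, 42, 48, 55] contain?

There are 0 cross-inversions.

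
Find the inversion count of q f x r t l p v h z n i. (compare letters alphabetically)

Count, for each position, how many later elements it exceeds:
q → f, l, p, h, n, i → 6
f → none → 0
x → r, t, l, p, v, h, n, i → 8
r → l, p, h, n, i → 5
t → l, p, h, n, i → 5
l → h, i → 2
p → h, n, i → 3
v → h, n, i → 3
h → none → 0
z → n, i → 2
n → i → 1
i → none → 0
Sum: 6 + 0 + 8 + 5 + 5 + 2 + 3 + 3 + 0 + 2 + 1 + 0 = 35

There are 35 out-of-order pairs.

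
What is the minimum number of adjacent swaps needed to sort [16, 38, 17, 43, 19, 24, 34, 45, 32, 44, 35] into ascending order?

Adjacent swaps: 16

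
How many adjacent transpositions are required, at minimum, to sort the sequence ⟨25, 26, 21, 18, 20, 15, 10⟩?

19 swaps

Minimum adjacent swaps = number of inversions (each swap of adjacent out-of-order elements removes one inversion and no swap can remove more).
Count inversions — for each element, later elements that are smaller:
25: 21, 18, 20, 15, 10 → 5
26: 21, 18, 20, 15, 10 → 5
21: 18, 20, 15, 10 → 4
18: 15, 10 → 2
20: 15, 10 → 2
15: 10 → 1
10: none → 0
Total inversions: 5 + 5 + 4 + 2 + 2 + 1 + 0 = 19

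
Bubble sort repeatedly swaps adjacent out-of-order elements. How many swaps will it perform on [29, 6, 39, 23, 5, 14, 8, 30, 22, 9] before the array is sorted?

There are 25 adjacent swaps.

Minimum adjacent swaps = number of inversions (each swap of adjacent out-of-order elements removes one inversion and no swap can remove more).
Count inversions — for each element, later elements that are smaller:
29: 6, 23, 5, 14, 8, 22, 9 → 7
6: 5 → 1
39: 23, 5, 14, 8, 30, 22, 9 → 7
23: 5, 14, 8, 22, 9 → 5
5: none → 0
14: 8, 9 → 2
8: none → 0
30: 22, 9 → 2
22: 9 → 1
9: none → 0
Total inversions: 7 + 1 + 7 + 5 + 0 + 2 + 0 + 2 + 1 + 0 = 25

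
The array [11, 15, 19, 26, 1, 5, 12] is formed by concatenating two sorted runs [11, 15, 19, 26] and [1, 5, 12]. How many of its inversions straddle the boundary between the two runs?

11 split inversions

For each element r of the right run, count left-run elements greater than r:
r = 1: 11, 15, 19, 26 → 4
r = 5: 11, 15, 19, 26 → 4
r = 12: 15, 19, 26 → 3
Cross-inversions: 4 + 4 + 3 = 11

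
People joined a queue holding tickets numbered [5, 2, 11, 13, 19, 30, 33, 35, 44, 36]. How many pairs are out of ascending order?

Sweep left to right; for each value list the smaller values that follow it:
5 → 2 → 1
2 → none → 0
11 → none → 0
13 → none → 0
19 → none → 0
30 → none → 0
33 → none → 0
35 → none → 0
44 → 36 → 1
36 → none → 0
Sum: 1 + 0 + 0 + 0 + 0 + 0 + 0 + 0 + 1 + 0 = 2

2 out-of-order pairs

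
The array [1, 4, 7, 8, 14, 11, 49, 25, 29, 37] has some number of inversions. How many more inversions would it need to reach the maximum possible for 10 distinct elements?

Maximum inversions for 10 distinct elements is C(10, 2) = 10·9/2 = 45.
Current inversions — for each element, count later smaller elements:
1: 0
4: 0
7: 0
8: 0
14: 1
11: 0
49: 3
25: 0
29: 0
37: 0
Current total: 0 + 0 + 0 + 0 + 1 + 0 + 3 + 0 + 0 + 0 = 4
Shortfall: 45 − 4 = 41

41 inversions short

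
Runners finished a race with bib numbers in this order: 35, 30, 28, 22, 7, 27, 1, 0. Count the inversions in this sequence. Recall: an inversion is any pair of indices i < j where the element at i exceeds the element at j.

For each element, count later entries that are smaller:
35: 7
30: 6
28: 5
22: 3
7: 2
27: 2
1: 1
0: 0
Sum: 7 + 6 + 5 + 3 + 2 + 2 + 1 + 0 = 26

26 inversions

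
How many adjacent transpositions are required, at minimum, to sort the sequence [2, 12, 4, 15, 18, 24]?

1

The minimum number of adjacent swaps to sort an array equals its inversion count, since every such swap removes exactly one inversion.
Count inversions — for each element, later elements that are smaller:
2: none → 0
12: 4 → 1
4: none → 0
15: none → 0
18: none → 0
24: none → 0
Total inversions: 0 + 1 + 0 + 0 + 0 + 0 = 1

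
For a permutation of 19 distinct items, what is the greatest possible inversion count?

The maximum occurs when the array is in strictly decreasing order: every one of the C(19, 2) pairs is inverted.
C(19, 2) = 19·18/2 = 171

Inversions: 171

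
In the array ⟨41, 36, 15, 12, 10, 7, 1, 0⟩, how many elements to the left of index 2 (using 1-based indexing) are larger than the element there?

1

The element at index 2 is 36.
Elements before it: 41
Those larger than 36: 41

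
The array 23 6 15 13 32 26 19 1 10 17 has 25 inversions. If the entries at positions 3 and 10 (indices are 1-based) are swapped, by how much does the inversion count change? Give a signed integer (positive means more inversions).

Positions 3 and 10 hold 15 and 17; after swapping, the array is [23, 6, 17, 13, 32, 26, 19, 1, 10, 15].
Element-by-element contributions:
23 → 6, 17, 13, 19, 1, 10, 15 → 7
6 → 1 → 1
17 → 13, 1, 10, 15 → 4
13 → 1, 10 → 2
32 → 26, 19, 1, 10, 15 → 5
26 → 19, 1, 10, 15 → 4
19 → 1, 10, 15 → 3
1 → none → 0
10 → none → 0
15 → none → 0
Sum: 7 + 1 + 4 + 2 + 5 + 4 + 3 + 0 + 0 + 0 = 26
Change: 26 − 25 = +1

+1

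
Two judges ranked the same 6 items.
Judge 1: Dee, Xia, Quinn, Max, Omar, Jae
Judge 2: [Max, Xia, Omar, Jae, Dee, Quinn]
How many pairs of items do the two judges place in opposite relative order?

Assign each item its position (1..6) in the first ordering, then rewrite the second ordering as that position sequence:
positions: Dee→1, Xia→2, Quinn→3, Max→4, Omar→5, Jae→6
second ordering as positions: [4, 2, 5, 6, 1, 3]
Discordant pairs = inversions in this position sequence.
4: 2, 1, 3 → 3
2: 1 → 1
5: 1, 3 → 2
6: 1, 3 → 2
1: 0
3: 0
Total: 3 + 1 + 2 + 2 + 0 + 0 = 8

8 discordant pairs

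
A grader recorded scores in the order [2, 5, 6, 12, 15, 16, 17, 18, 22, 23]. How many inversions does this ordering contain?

Inversions: 0

For each element, count later entries that are smaller:
2 → none → 0
5 → none → 0
6 → none → 0
12 → none → 0
15 → none → 0
16 → none → 0
17 → none → 0
18 → none → 0
22 → none → 0
23 → none → 0
Sum: 0 + 0 + 0 + 0 + 0 + 0 + 0 + 0 + 0 + 0 = 0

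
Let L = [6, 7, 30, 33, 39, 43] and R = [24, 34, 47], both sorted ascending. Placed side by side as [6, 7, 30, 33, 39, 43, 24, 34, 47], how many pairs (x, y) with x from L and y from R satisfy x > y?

Take each right-half value and tally the left-half values above it:
r = 24: 30, 33, 39, 43 → 4
r = 34: 39, 43 → 2
r = 47: none → 0
Cross-inversions: 4 + 2 + 0 = 6

There are 6 split inversions.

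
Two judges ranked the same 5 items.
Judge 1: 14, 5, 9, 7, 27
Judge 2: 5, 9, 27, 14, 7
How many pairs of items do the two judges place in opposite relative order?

Discordant pairs: 4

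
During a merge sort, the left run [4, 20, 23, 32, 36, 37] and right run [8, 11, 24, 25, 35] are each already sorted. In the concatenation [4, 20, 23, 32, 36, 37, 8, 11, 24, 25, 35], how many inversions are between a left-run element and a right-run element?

18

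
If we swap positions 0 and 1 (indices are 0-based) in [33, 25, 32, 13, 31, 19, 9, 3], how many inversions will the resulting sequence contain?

Positions 0 and 1 hold 33 and 25; after swapping, the array is [25, 33, 32, 13, 31, 19, 9, 3].
Element-by-element contributions:
25: 4
33: 6
32: 5
13: 2
31: 3
19: 2
9: 1
3: 0
Sum: 4 + 6 + 5 + 2 + 3 + 2 + 1 + 0 = 23

23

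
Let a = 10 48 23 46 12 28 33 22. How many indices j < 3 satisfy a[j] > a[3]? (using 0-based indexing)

1 such element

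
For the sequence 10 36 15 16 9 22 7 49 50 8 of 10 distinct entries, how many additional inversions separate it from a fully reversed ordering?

24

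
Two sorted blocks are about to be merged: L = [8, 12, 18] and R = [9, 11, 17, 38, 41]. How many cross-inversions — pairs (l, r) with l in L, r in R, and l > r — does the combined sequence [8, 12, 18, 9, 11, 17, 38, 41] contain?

For each element r of the right run, count left-run elements greater than r:
r = 9: 12, 18 → 2
r = 11: 12, 18 → 2
r = 17: 18 → 1
r = 38: none → 0
r = 41: none → 0
Cross-inversions: 2 + 2 + 1 + 0 + 0 = 5

5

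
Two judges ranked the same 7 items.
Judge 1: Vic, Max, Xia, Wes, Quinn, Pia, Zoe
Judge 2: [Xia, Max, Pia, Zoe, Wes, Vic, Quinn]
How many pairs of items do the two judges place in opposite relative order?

There are 10 discordant pairs.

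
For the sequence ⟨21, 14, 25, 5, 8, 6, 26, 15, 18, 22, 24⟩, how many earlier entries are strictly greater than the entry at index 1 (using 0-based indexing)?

1 such element

The element at index 1 is 14.
Elements before it: 21
Those larger than 14: 21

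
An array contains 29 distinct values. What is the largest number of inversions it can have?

The maximum occurs when the array is in strictly decreasing order: every one of the C(29, 2) pairs is inverted.
C(29, 2) = 29·28/2 = 406

406 inversions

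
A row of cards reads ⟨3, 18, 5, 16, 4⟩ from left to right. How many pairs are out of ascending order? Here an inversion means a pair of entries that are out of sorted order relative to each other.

Element-by-element contributions:
3 → none → 0
18 → 5, 16, 4 → 3
5 → 4 → 1
16 → 4 → 1
4 → none → 0
Sum: 0 + 3 + 1 + 1 + 0 = 5

5 inversions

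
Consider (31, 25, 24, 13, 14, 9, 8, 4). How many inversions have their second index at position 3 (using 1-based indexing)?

2 such elements

The element at index 3 is 24.
Elements before it: 31, 25
Those larger than 24: 31, 25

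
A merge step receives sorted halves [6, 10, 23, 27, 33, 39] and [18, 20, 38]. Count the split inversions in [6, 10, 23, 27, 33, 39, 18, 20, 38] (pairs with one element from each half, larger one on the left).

Cross-inversions: 9

Take each right-half value and tally the left-half values above it:
r = 18: 23, 27, 33, 39 → 4
r = 20: 23, 27, 33, 39 → 4
r = 38: 39 → 1
Cross-inversions: 4 + 4 + 1 = 9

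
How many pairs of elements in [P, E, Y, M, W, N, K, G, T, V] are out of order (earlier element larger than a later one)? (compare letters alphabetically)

Element-by-element contributions:
P: 5
E: 0
Y: 7
M: 2
W: 5
N: 2
K: 1
G: 0
T: 0
V: 0
Sum: 5 + 0 + 7 + 2 + 5 + 2 + 1 + 0 + 0 + 0 = 22

22 out-of-order pairs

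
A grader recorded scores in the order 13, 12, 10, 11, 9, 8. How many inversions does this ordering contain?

14 inversions

Element-by-element contributions:
13 → 12, 10, 11, 9, 8 → 5
12 → 10, 11, 9, 8 → 4
10 → 9, 8 → 2
11 → 9, 8 → 2
9 → 8 → 1
8 → none → 0
Sum: 5 + 4 + 2 + 2 + 1 + 0 = 14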